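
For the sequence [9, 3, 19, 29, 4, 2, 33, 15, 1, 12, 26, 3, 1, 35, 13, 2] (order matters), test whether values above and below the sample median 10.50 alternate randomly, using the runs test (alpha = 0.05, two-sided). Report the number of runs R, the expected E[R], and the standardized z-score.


Step 1: Compute median = 10.50; label A = above, B = below.
Labels in order: BBAABBAABAABBAAB  (n_A = 8, n_B = 8)
Step 2: Count runs R = 9.
Step 3: Under H0 (random ordering), E[R] = 2*n_A*n_B/(n_A+n_B) + 1 = 2*8*8/16 + 1 = 9.0000.
        Var[R] = 2*n_A*n_B*(2*n_A*n_B - n_A - n_B) / ((n_A+n_B)^2 * (n_A+n_B-1)) = 14336/3840 = 3.7333.
        SD[R] = 1.9322.
Step 4: R = E[R], so z = 0 with no continuity correction.
Step 5: Two-sided p-value via normal approximation = 2*(1 - Phi(|z|)) = 1.000000.
Step 6: alpha = 0.05. fail to reject H0.

R = 9, z = 0.0000, p = 1.000000, fail to reject H0.


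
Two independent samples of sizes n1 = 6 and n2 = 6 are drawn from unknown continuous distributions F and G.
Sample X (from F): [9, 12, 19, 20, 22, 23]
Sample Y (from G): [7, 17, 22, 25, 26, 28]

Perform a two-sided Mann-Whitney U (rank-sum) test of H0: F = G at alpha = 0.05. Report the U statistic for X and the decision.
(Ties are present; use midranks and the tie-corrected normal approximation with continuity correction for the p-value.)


Step 1: Combine and sort all 12 observations; assign midranks.
sorted (value, group): (7,Y), (9,X), (12,X), (17,Y), (19,X), (20,X), (22,X), (22,Y), (23,X), (25,Y), (26,Y), (28,Y)
ranks: 7->1, 9->2, 12->3, 17->4, 19->5, 20->6, 22->7.5, 22->7.5, 23->9, 25->10, 26->11, 28->12
Step 2: Rank sum for X: R1 = 2 + 3 + 5 + 6 + 7.5 + 9 = 32.5.
Step 3: U_X = R1 - n1(n1+1)/2 = 32.5 - 6*7/2 = 32.5 - 21 = 11.5.
       U_Y = n1*n2 - U_X = 36 - 11.5 = 24.5.
Step 4: Ties are present, so use the tie-corrected normal approximation (with continuity correction) for the p-value.
Step 5: p-value = 0.335822; compare to alpha = 0.05. fail to reject H0.

U_X = 11.5, p = 0.335822, fail to reject H0 at alpha = 0.05.


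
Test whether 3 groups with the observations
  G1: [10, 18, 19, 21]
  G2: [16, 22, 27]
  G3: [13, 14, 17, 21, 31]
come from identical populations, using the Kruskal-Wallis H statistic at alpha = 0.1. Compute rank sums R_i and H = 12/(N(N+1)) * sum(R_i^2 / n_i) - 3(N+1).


Step 1: Combine all N = 12 observations and assign midranks.
sorted (value, group, rank): (10,G1,1), (13,G3,2), (14,G3,3), (16,G2,4), (17,G3,5), (18,G1,6), (19,G1,7), (21,G1,8.5), (21,G3,8.5), (22,G2,10), (27,G2,11), (31,G3,12)
Step 2: Sum ranks within each group.
R_1 = 22.5 (n_1 = 4)
R_2 = 25 (n_2 = 3)
R_3 = 30.5 (n_3 = 5)
Step 3: H = 12/(N(N+1)) * sum(R_i^2/n_i) - 3(N+1)
     = 12/(12*13) * (22.5^2/4 + 25^2/3 + 30.5^2/5) - 3*13
     = 0.076923 * 520.946 - 39
     = 1.072756.
Step 4: Ties present; correction factor C = 1 - 6/(12^3 - 12) = 0.996503. Corrected H = 1.072756 / 0.996503 = 1.076520.
Step 5: Under H0, H ~ chi^2(2); p-value = 0.583763.
Step 6: alpha = 0.1. fail to reject H0.

H = 1.0765, df = 2, p = 0.583763, fail to reject H0.


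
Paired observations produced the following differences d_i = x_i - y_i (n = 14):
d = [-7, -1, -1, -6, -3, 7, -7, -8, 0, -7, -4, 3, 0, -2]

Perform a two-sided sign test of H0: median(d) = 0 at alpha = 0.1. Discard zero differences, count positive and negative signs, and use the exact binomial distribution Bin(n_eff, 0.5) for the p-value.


Step 1: Discard zero differences. Original n = 14; n_eff = number of nonzero differences = 12.
Nonzero differences (with sign): -7, -1, -1, -6, -3, +7, -7, -8, -7, -4, +3, -2
Step 2: Count signs: positive = 2, negative = 10.
Step 3: Under H0: P(positive) = 0.5, so the number of positives S ~ Bin(12, 0.5).
Step 4: Two-sided exact p-value = sum of Bin(12,0.5) probabilities at or below the observed probability = 0.038574.
Step 5: alpha = 0.1. reject H0.

n_eff = 12, pos = 2, neg = 10, p = 0.038574, reject H0.


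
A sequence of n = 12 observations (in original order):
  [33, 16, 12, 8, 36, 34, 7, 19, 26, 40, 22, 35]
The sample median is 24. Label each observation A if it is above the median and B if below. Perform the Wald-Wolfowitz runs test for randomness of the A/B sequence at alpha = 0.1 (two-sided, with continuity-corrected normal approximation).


Step 1: Compute median = 24; label A = above, B = below.
Labels in order: ABBBAABBAABA  (n_A = 6, n_B = 6)
Step 2: Count runs R = 7.
Step 3: Under H0 (random ordering), E[R] = 2*n_A*n_B/(n_A+n_B) + 1 = 2*6*6/12 + 1 = 7.0000.
        Var[R] = 2*n_A*n_B*(2*n_A*n_B - n_A - n_B) / ((n_A+n_B)^2 * (n_A+n_B-1)) = 4320/1584 = 2.7273.
        SD[R] = 1.6514.
Step 4: R = E[R], so z = 0 with no continuity correction.
Step 5: Two-sided p-value via normal approximation = 2*(1 - Phi(|z|)) = 1.000000.
Step 6: alpha = 0.1. fail to reject H0.

R = 7, z = 0.0000, p = 1.000000, fail to reject H0.


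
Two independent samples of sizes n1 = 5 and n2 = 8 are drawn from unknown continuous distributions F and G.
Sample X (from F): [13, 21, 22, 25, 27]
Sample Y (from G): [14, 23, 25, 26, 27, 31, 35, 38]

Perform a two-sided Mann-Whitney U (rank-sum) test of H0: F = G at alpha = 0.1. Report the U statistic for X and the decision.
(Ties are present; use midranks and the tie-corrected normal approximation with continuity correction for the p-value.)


Step 1: Combine and sort all 13 observations; assign midranks.
sorted (value, group): (13,X), (14,Y), (21,X), (22,X), (23,Y), (25,X), (25,Y), (26,Y), (27,X), (27,Y), (31,Y), (35,Y), (38,Y)
ranks: 13->1, 14->2, 21->3, 22->4, 23->5, 25->6.5, 25->6.5, 26->8, 27->9.5, 27->9.5, 31->11, 35->12, 38->13
Step 2: Rank sum for X: R1 = 1 + 3 + 4 + 6.5 + 9.5 = 24.
Step 3: U_X = R1 - n1(n1+1)/2 = 24 - 5*6/2 = 24 - 15 = 9.
       U_Y = n1*n2 - U_X = 40 - 9 = 31.
Step 4: Ties are present, so use the tie-corrected normal approximation (with continuity correction) for the p-value.
Step 5: p-value = 0.123248; compare to alpha = 0.1. fail to reject H0.

U_X = 9, p = 0.123248, fail to reject H0 at alpha = 0.1.


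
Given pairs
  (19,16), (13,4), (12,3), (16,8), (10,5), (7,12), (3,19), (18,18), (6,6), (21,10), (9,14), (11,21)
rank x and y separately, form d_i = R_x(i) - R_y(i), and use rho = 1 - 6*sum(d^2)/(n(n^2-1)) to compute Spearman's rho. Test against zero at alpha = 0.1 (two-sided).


Step 1: Rank x and y separately (midranks; no ties here).
rank(x): 19->11, 13->8, 12->7, 16->9, 10->5, 7->3, 3->1, 18->10, 6->2, 21->12, 9->4, 11->6
rank(y): 16->9, 4->2, 3->1, 8->5, 5->3, 12->7, 19->11, 18->10, 6->4, 10->6, 14->8, 21->12
Step 2: d_i = R_x(i) - R_y(i); compute d_i^2.
  (11-9)^2=4, (8-2)^2=36, (7-1)^2=36, (9-5)^2=16, (5-3)^2=4, (3-7)^2=16, (1-11)^2=100, (10-10)^2=0, (2-4)^2=4, (12-6)^2=36, (4-8)^2=16, (6-12)^2=36
sum(d^2) = 304.
Step 3: rho = 1 - 6*304 / (12*(12^2 - 1)) = 1 - 1824/1716 = -0.062937.
Step 4: Under H0, t = rho * sqrt((n-2)/(1-rho^2)) = -0.1994 ~ t(10).
Step 5: Two-sided p-value from the t-distribution with 10 df = 0.845931.
Step 6: alpha = 0.1. fail to reject H0.

rho = -0.0629, p = 0.845931, fail to reject H0 at alpha = 0.1.


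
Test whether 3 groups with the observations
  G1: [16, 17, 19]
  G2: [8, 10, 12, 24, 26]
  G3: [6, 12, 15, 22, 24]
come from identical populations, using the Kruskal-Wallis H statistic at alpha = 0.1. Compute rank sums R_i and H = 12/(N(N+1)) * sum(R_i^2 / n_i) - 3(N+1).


Step 1: Combine all N = 13 observations and assign midranks.
sorted (value, group, rank): (6,G3,1), (8,G2,2), (10,G2,3), (12,G2,4.5), (12,G3,4.5), (15,G3,6), (16,G1,7), (17,G1,8), (19,G1,9), (22,G3,10), (24,G2,11.5), (24,G3,11.5), (26,G2,13)
Step 2: Sum ranks within each group.
R_1 = 24 (n_1 = 3)
R_2 = 34 (n_2 = 5)
R_3 = 33 (n_3 = 5)
Step 3: H = 12/(N(N+1)) * sum(R_i^2/n_i) - 3(N+1)
     = 12/(13*14) * (24^2/3 + 34^2/5 + 33^2/5) - 3*14
     = 0.065934 * 641 - 42
     = 0.263736.
Step 4: Ties present; correction factor C = 1 - 12/(13^3 - 13) = 0.994505. Corrected H = 0.263736 / 0.994505 = 0.265193.
Step 5: Under H0, H ~ chi^2(2); p-value = 0.875818.
Step 6: alpha = 0.1. fail to reject H0.

H = 0.2652, df = 2, p = 0.875818, fail to reject H0.


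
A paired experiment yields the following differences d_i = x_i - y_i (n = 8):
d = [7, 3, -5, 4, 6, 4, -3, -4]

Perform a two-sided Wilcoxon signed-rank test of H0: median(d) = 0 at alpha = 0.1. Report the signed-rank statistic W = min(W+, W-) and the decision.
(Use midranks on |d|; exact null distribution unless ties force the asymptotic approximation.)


Step 1: Drop any zero differences (none here) and take |d_i|.
|d| = [7, 3, 5, 4, 6, 4, 3, 4]
Step 2: Midrank |d_i| (ties get averaged ranks).
ranks: |7|->8, |3|->1.5, |5|->6, |4|->4, |6|->7, |4|->4, |3|->1.5, |4|->4
Step 3: Attach original signs; sum ranks with positive sign and with negative sign.
W+ = 8 + 1.5 + 4 + 7 + 4 = 24.5
W- = 6 + 1.5 + 4 = 11.5
(Check: W+ + W- = 36 should equal n(n+1)/2 = 36.)
Step 4: Test statistic W = min(W+, W-) = 11.5.
Step 5: Ties in |d|, so use the tie-corrected normal approximation.
        E[W] = n(n+1)/4 = 8*9/4 = 18.
        Tie groups: |d|=3 (t=2), |d|=4 (t=3); sum(t^3 - t) = 30.
        Var[W] = n(n+1)(2n+1)/24 - sum(t^3-t)/48 = 1224/24 - 30/48 = 50.375.
        z = (W - E[W]) / sqrt(Var[W]) = (11.5 - 18) / 7.0975 = -0.9158.
        Two-sided p = 2*Phi(z) = 0.359766.
Step 6: alpha = 0.1. fail to reject H0.

W+ = 24.5, W- = 11.5, W = min = 11.5, p = 0.359766, fail to reject H0.


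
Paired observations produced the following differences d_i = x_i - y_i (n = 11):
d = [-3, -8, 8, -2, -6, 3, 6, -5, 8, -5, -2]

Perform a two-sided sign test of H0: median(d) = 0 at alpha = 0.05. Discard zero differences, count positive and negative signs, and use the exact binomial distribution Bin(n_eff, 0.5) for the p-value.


Step 1: Discard zero differences. Original n = 11; n_eff = number of nonzero differences = 11.
Nonzero differences (with sign): -3, -8, +8, -2, -6, +3, +6, -5, +8, -5, -2
Step 2: Count signs: positive = 4, negative = 7.
Step 3: Under H0: P(positive) = 0.5, so the number of positives S ~ Bin(11, 0.5).
Step 4: Two-sided exact p-value = sum of Bin(11,0.5) probabilities at or below the observed probability = 0.548828.
Step 5: alpha = 0.05. fail to reject H0.

n_eff = 11, pos = 4, neg = 7, p = 0.548828, fail to reject H0.


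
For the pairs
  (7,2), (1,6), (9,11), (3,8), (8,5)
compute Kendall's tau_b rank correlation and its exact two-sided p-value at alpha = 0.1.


Step 1: Enumerate the 10 unordered pairs (i,j) with i<j and classify each by sign(x_j-x_i) * sign(y_j-y_i).
  (1,2):dx=-6,dy=+4->D; (1,3):dx=+2,dy=+9->C; (1,4):dx=-4,dy=+6->D; (1,5):dx=+1,dy=+3->C
  (2,3):dx=+8,dy=+5->C; (2,4):dx=+2,dy=+2->C; (2,5):dx=+7,dy=-1->D; (3,4):dx=-6,dy=-3->C
  (3,5):dx=-1,dy=-6->C; (4,5):dx=+5,dy=-3->D
Step 2: C = 6, D = 4, total pairs = 10.
Step 3: tau = (C - D)/(n(n-1)/2) = (6 - 4)/10 = 0.200000.
Step 4: Exact two-sided p-value (enumerate n! = 120 permutations of y under H0): p = 0.816667.
Step 5: alpha = 0.1. fail to reject H0.

tau_b = 0.2000 (C=6, D=4), p = 0.816667, fail to reject H0.


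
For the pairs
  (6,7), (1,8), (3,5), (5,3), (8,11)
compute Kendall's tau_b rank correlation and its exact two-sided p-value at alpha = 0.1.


Step 1: Enumerate the 10 unordered pairs (i,j) with i<j and classify each by sign(x_j-x_i) * sign(y_j-y_i).
  (1,2):dx=-5,dy=+1->D; (1,3):dx=-3,dy=-2->C; (1,4):dx=-1,dy=-4->C; (1,5):dx=+2,dy=+4->C
  (2,3):dx=+2,dy=-3->D; (2,4):dx=+4,dy=-5->D; (2,5):dx=+7,dy=+3->C; (3,4):dx=+2,dy=-2->D
  (3,5):dx=+5,dy=+6->C; (4,5):dx=+3,dy=+8->C
Step 2: C = 6, D = 4, total pairs = 10.
Step 3: tau = (C - D)/(n(n-1)/2) = (6 - 4)/10 = 0.200000.
Step 4: Exact two-sided p-value (enumerate n! = 120 permutations of y under H0): p = 0.816667.
Step 5: alpha = 0.1. fail to reject H0.

tau_b = 0.2000 (C=6, D=4), p = 0.816667, fail to reject H0.


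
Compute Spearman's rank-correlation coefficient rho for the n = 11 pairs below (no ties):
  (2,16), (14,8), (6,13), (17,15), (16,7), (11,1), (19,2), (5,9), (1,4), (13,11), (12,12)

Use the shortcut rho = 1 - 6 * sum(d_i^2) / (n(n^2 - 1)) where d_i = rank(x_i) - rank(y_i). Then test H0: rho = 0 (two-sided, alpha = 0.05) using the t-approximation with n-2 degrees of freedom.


Step 1: Rank x and y separately (midranks; no ties here).
rank(x): 2->2, 14->8, 6->4, 17->10, 16->9, 11->5, 19->11, 5->3, 1->1, 13->7, 12->6
rank(y): 16->11, 8->5, 13->9, 15->10, 7->4, 1->1, 2->2, 9->6, 4->3, 11->7, 12->8
Step 2: d_i = R_x(i) - R_y(i); compute d_i^2.
  (2-11)^2=81, (8-5)^2=9, (4-9)^2=25, (10-10)^2=0, (9-4)^2=25, (5-1)^2=16, (11-2)^2=81, (3-6)^2=9, (1-3)^2=4, (7-7)^2=0, (6-8)^2=4
sum(d^2) = 254.
Step 3: rho = 1 - 6*254 / (11*(11^2 - 1)) = 1 - 1524/1320 = -0.154545.
Step 4: Under H0, t = rho * sqrt((n-2)/(1-rho^2)) = -0.4693 ~ t(9).
Step 5: Two-sided p-value from the t-distribution with 9 df = 0.650034.
Step 6: alpha = 0.05. fail to reject H0.

rho = -0.1545, p = 0.650034, fail to reject H0 at alpha = 0.05.


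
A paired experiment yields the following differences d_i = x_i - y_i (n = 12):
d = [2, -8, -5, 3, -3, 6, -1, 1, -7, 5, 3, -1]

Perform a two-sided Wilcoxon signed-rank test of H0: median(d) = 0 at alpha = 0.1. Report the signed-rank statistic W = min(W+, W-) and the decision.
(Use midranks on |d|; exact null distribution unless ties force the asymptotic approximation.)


Step 1: Drop any zero differences (none here) and take |d_i|.
|d| = [2, 8, 5, 3, 3, 6, 1, 1, 7, 5, 3, 1]
Step 2: Midrank |d_i| (ties get averaged ranks).
ranks: |2|->4, |8|->12, |5|->8.5, |3|->6, |3|->6, |6|->10, |1|->2, |1|->2, |7|->11, |5|->8.5, |3|->6, |1|->2
Step 3: Attach original signs; sum ranks with positive sign and with negative sign.
W+ = 4 + 6 + 10 + 2 + 8.5 + 6 = 36.5
W- = 12 + 8.5 + 6 + 2 + 11 + 2 = 41.5
(Check: W+ + W- = 78 should equal n(n+1)/2 = 78.)
Step 4: Test statistic W = min(W+, W-) = 36.5.
Step 5: Ties in |d|, so use the tie-corrected normal approximation.
        E[W] = n(n+1)/4 = 12*13/4 = 39.
        Tie groups: |d|=1 (t=3), |d|=3 (t=3), |d|=5 (t=2); sum(t^3 - t) = 54.
        Var[W] = n(n+1)(2n+1)/24 - sum(t^3-t)/48 = 3900/24 - 54/48 = 161.375.
        z = (W - E[W]) / sqrt(Var[W]) = (36.5 - 39) / 12.7033 = -0.1968.
        Two-sided p = 2*Phi(z) = 0.843985.
Step 6: alpha = 0.1. fail to reject H0.

W+ = 36.5, W- = 41.5, W = min = 36.5, p = 0.843985, fail to reject H0.


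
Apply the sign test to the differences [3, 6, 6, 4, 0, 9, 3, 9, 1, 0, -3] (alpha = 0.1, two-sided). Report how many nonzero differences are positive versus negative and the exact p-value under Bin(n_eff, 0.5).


Step 1: Discard zero differences. Original n = 11; n_eff = number of nonzero differences = 9.
Nonzero differences (with sign): +3, +6, +6, +4, +9, +3, +9, +1, -3
Step 2: Count signs: positive = 8, negative = 1.
Step 3: Under H0: P(positive) = 0.5, so the number of positives S ~ Bin(9, 0.5).
Step 4: Two-sided exact p-value = sum of Bin(9,0.5) probabilities at or below the observed probability = 0.039062.
Step 5: alpha = 0.1. reject H0.

n_eff = 9, pos = 8, neg = 1, p = 0.039062, reject H0.


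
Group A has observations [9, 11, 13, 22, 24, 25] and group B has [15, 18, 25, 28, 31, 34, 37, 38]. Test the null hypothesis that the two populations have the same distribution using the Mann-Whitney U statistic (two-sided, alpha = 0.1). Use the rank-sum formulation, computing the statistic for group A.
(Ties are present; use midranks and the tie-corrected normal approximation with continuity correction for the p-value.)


Step 1: Combine and sort all 14 observations; assign midranks.
sorted (value, group): (9,X), (11,X), (13,X), (15,Y), (18,Y), (22,X), (24,X), (25,X), (25,Y), (28,Y), (31,Y), (34,Y), (37,Y), (38,Y)
ranks: 9->1, 11->2, 13->3, 15->4, 18->5, 22->6, 24->7, 25->8.5, 25->8.5, 28->10, 31->11, 34->12, 37->13, 38->14
Step 2: Rank sum for X: R1 = 1 + 2 + 3 + 6 + 7 + 8.5 = 27.5.
Step 3: U_X = R1 - n1(n1+1)/2 = 27.5 - 6*7/2 = 27.5 - 21 = 6.5.
       U_Y = n1*n2 - U_X = 48 - 6.5 = 41.5.
Step 4: Ties are present, so use the tie-corrected normal approximation (with continuity correction) for the p-value.
Step 5: p-value = 0.028013; compare to alpha = 0.1. reject H0.

U_X = 6.5, p = 0.028013, reject H0 at alpha = 0.1.


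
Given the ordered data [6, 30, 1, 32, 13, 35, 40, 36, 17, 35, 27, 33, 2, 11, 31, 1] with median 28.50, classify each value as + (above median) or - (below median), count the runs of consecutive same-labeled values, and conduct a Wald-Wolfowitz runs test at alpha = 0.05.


Step 1: Compute median = 28.50; label A = above, B = below.
Labels in order: BABABAAABABABBAB  (n_A = 8, n_B = 8)
Step 2: Count runs R = 13.
Step 3: Under H0 (random ordering), E[R] = 2*n_A*n_B/(n_A+n_B) + 1 = 2*8*8/16 + 1 = 9.0000.
        Var[R] = 2*n_A*n_B*(2*n_A*n_B - n_A - n_B) / ((n_A+n_B)^2 * (n_A+n_B-1)) = 14336/3840 = 3.7333.
        SD[R] = 1.9322.
Step 4: Continuity-corrected z = (R - 0.5 - E[R]) / SD[R] = (13 - 0.5 - 9.0000) / 1.9322 = 1.8114.
Step 5: Two-sided p-value via normal approximation = 2*(1 - Phi(|z|)) = 0.070076.
Step 6: alpha = 0.05. fail to reject H0.

R = 13, z = 1.8114, p = 0.070076, fail to reject H0.


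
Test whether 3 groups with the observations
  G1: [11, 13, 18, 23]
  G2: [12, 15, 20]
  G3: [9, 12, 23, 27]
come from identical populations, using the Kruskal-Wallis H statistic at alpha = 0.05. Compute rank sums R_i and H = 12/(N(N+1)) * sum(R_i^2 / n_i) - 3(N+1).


Step 1: Combine all N = 11 observations and assign midranks.
sorted (value, group, rank): (9,G3,1), (11,G1,2), (12,G2,3.5), (12,G3,3.5), (13,G1,5), (15,G2,6), (18,G1,7), (20,G2,8), (23,G1,9.5), (23,G3,9.5), (27,G3,11)
Step 2: Sum ranks within each group.
R_1 = 23.5 (n_1 = 4)
R_2 = 17.5 (n_2 = 3)
R_3 = 25 (n_3 = 4)
Step 3: H = 12/(N(N+1)) * sum(R_i^2/n_i) - 3(N+1)
     = 12/(11*12) * (23.5^2/4 + 17.5^2/3 + 25^2/4) - 3*12
     = 0.090909 * 396.396 - 36
     = 0.035985.
Step 4: Ties present; correction factor C = 1 - 12/(11^3 - 11) = 0.990909. Corrected H = 0.035985 / 0.990909 = 0.036315.
Step 5: Under H0, H ~ chi^2(2); p-value = 0.982006.
Step 6: alpha = 0.05. fail to reject H0.

H = 0.0363, df = 2, p = 0.982006, fail to reject H0.


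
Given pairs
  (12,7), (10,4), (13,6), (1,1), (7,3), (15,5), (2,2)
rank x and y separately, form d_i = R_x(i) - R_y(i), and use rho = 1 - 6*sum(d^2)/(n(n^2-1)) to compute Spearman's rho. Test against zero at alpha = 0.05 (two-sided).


Step 1: Rank x and y separately (midranks; no ties here).
rank(x): 12->5, 10->4, 13->6, 1->1, 7->3, 15->7, 2->2
rank(y): 7->7, 4->4, 6->6, 1->1, 3->3, 5->5, 2->2
Step 2: d_i = R_x(i) - R_y(i); compute d_i^2.
  (5-7)^2=4, (4-4)^2=0, (6-6)^2=0, (1-1)^2=0, (3-3)^2=0, (7-5)^2=4, (2-2)^2=0
sum(d^2) = 8.
Step 3: rho = 1 - 6*8 / (7*(7^2 - 1)) = 1 - 48/336 = 0.857143.
Step 4: Under H0, t = rho * sqrt((n-2)/(1-rho^2)) = 3.7210 ~ t(5).
Step 5: Two-sided p-value from the t-distribution with 5 df = 0.013697.
Step 6: alpha = 0.05. reject H0.

rho = 0.8571, p = 0.013697, reject H0 at alpha = 0.05.


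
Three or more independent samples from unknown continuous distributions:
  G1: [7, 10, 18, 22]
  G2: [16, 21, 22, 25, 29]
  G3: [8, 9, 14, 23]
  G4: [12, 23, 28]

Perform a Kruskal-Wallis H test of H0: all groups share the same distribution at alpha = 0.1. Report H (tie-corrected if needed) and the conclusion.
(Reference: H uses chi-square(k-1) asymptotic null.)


Step 1: Combine all N = 16 observations and assign midranks.
sorted (value, group, rank): (7,G1,1), (8,G3,2), (9,G3,3), (10,G1,4), (12,G4,5), (14,G3,6), (16,G2,7), (18,G1,8), (21,G2,9), (22,G1,10.5), (22,G2,10.5), (23,G3,12.5), (23,G4,12.5), (25,G2,14), (28,G4,15), (29,G2,16)
Step 2: Sum ranks within each group.
R_1 = 23.5 (n_1 = 4)
R_2 = 56.5 (n_2 = 5)
R_3 = 23.5 (n_3 = 4)
R_4 = 32.5 (n_4 = 3)
Step 3: H = 12/(N(N+1)) * sum(R_i^2/n_i) - 3(N+1)
     = 12/(16*17) * (23.5^2/4 + 56.5^2/5 + 23.5^2/4 + 32.5^2/3) - 3*17
     = 0.044118 * 1266.66 - 51
     = 4.881985.
Step 4: Ties present; correction factor C = 1 - 12/(16^3 - 16) = 0.997059. Corrected H = 4.881985 / 0.997059 = 4.896386.
Step 5: Under H0, H ~ chi^2(3); p-value = 0.179543.
Step 6: alpha = 0.1. fail to reject H0.

H = 4.8964, df = 3, p = 0.179543, fail to reject H0.


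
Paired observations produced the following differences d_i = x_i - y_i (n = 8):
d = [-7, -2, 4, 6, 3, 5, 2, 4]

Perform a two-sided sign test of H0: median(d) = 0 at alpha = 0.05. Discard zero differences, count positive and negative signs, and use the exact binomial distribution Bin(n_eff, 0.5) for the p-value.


Step 1: Discard zero differences. Original n = 8; n_eff = number of nonzero differences = 8.
Nonzero differences (with sign): -7, -2, +4, +6, +3, +5, +2, +4
Step 2: Count signs: positive = 6, negative = 2.
Step 3: Under H0: P(positive) = 0.5, so the number of positives S ~ Bin(8, 0.5).
Step 4: Two-sided exact p-value = sum of Bin(8,0.5) probabilities at or below the observed probability = 0.289062.
Step 5: alpha = 0.05. fail to reject H0.

n_eff = 8, pos = 6, neg = 2, p = 0.289062, fail to reject H0.


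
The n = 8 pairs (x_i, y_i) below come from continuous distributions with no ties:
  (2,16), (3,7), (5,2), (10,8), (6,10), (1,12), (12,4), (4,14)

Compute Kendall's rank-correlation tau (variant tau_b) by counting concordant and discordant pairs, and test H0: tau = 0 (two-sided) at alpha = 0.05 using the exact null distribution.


Step 1: Enumerate the 28 unordered pairs (i,j) with i<j and classify each by sign(x_j-x_i) * sign(y_j-y_i).
  (1,2):dx=+1,dy=-9->D; (1,3):dx=+3,dy=-14->D; (1,4):dx=+8,dy=-8->D; (1,5):dx=+4,dy=-6->D
  (1,6):dx=-1,dy=-4->C; (1,7):dx=+10,dy=-12->D; (1,8):dx=+2,dy=-2->D; (2,3):dx=+2,dy=-5->D
  (2,4):dx=+7,dy=+1->C; (2,5):dx=+3,dy=+3->C; (2,6):dx=-2,dy=+5->D; (2,7):dx=+9,dy=-3->D
  (2,8):dx=+1,dy=+7->C; (3,4):dx=+5,dy=+6->C; (3,5):dx=+1,dy=+8->C; (3,6):dx=-4,dy=+10->D
  (3,7):dx=+7,dy=+2->C; (3,8):dx=-1,dy=+12->D; (4,5):dx=-4,dy=+2->D; (4,6):dx=-9,dy=+4->D
  (4,7):dx=+2,dy=-4->D; (4,8):dx=-6,dy=+6->D; (5,6):dx=-5,dy=+2->D; (5,7):dx=+6,dy=-6->D
  (5,8):dx=-2,dy=+4->D; (6,7):dx=+11,dy=-8->D; (6,8):dx=+3,dy=+2->C; (7,8):dx=-8,dy=+10->D
Step 2: C = 8, D = 20, total pairs = 28.
Step 3: tau = (C - D)/(n(n-1)/2) = (8 - 20)/28 = -0.428571.
Step 4: Exact two-sided p-value (enumerate n! = 40320 permutations of y under H0): p = 0.178869.
Step 5: alpha = 0.05. fail to reject H0.

tau_b = -0.4286 (C=8, D=20), p = 0.178869, fail to reject H0.


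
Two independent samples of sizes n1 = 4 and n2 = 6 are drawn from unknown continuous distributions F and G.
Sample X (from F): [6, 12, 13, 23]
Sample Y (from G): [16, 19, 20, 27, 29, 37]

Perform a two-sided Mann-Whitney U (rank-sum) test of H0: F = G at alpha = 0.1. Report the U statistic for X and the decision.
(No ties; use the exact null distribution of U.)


Step 1: Combine and sort all 10 observations; assign midranks.
sorted (value, group): (6,X), (12,X), (13,X), (16,Y), (19,Y), (20,Y), (23,X), (27,Y), (29,Y), (37,Y)
ranks: 6->1, 12->2, 13->3, 16->4, 19->5, 20->6, 23->7, 27->8, 29->9, 37->10
Step 2: Rank sum for X: R1 = 1 + 2 + 3 + 7 = 13.
Step 3: U_X = R1 - n1(n1+1)/2 = 13 - 4*5/2 = 13 - 10 = 3.
       U_Y = n1*n2 - U_X = 24 - 3 = 21.
Step 4: No ties, so the exact null distribution of U (based on enumerating the C(10,4) = 210 equally likely rank assignments) gives the two-sided p-value.
Step 5: p-value = 0.066667; compare to alpha = 0.1. reject H0.

U_X = 3, p = 0.066667, reject H0 at alpha = 0.1.


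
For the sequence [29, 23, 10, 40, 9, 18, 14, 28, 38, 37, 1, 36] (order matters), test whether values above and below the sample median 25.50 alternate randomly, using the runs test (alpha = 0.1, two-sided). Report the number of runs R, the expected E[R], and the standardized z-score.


Step 1: Compute median = 25.50; label A = above, B = below.
Labels in order: ABBABBBAAABA  (n_A = 6, n_B = 6)
Step 2: Count runs R = 7.
Step 3: Under H0 (random ordering), E[R] = 2*n_A*n_B/(n_A+n_B) + 1 = 2*6*6/12 + 1 = 7.0000.
        Var[R] = 2*n_A*n_B*(2*n_A*n_B - n_A - n_B) / ((n_A+n_B)^2 * (n_A+n_B-1)) = 4320/1584 = 2.7273.
        SD[R] = 1.6514.
Step 4: R = E[R], so z = 0 with no continuity correction.
Step 5: Two-sided p-value via normal approximation = 2*(1 - Phi(|z|)) = 1.000000.
Step 6: alpha = 0.1. fail to reject H0.

R = 7, z = 0.0000, p = 1.000000, fail to reject H0.


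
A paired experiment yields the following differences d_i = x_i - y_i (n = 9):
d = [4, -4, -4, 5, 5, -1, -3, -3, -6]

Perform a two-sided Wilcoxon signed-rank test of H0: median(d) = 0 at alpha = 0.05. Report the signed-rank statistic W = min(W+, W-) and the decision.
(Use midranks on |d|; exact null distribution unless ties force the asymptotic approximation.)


Step 1: Drop any zero differences (none here) and take |d_i|.
|d| = [4, 4, 4, 5, 5, 1, 3, 3, 6]
Step 2: Midrank |d_i| (ties get averaged ranks).
ranks: |4|->5, |4|->5, |4|->5, |5|->7.5, |5|->7.5, |1|->1, |3|->2.5, |3|->2.5, |6|->9
Step 3: Attach original signs; sum ranks with positive sign and with negative sign.
W+ = 5 + 7.5 + 7.5 = 20
W- = 5 + 5 + 1 + 2.5 + 2.5 + 9 = 25
(Check: W+ + W- = 45 should equal n(n+1)/2 = 45.)
Step 4: Test statistic W = min(W+, W-) = 20.
Step 5: Ties in |d|, so use the tie-corrected normal approximation.
        E[W] = n(n+1)/4 = 9*10/4 = 22.5.
        Tie groups: |d|=3 (t=2), |d|=4 (t=3), |d|=5 (t=2); sum(t^3 - t) = 36.
        Var[W] = n(n+1)(2n+1)/24 - sum(t^3-t)/48 = 1710/24 - 36/48 = 70.5.
        z = (W - E[W]) / sqrt(Var[W]) = (20 - 22.5) / 8.3964 = -0.2977.
        Two-sided p = 2*Phi(z) = 0.765897.
Step 6: alpha = 0.05. fail to reject H0.

W+ = 20, W- = 25, W = min = 20, p = 0.765897, fail to reject H0.


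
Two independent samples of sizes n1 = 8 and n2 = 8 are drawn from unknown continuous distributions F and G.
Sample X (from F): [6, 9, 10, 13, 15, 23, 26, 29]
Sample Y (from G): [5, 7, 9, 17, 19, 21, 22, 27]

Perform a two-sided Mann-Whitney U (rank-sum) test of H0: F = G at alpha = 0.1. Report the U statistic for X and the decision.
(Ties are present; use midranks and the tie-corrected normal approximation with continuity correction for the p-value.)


Step 1: Combine and sort all 16 observations; assign midranks.
sorted (value, group): (5,Y), (6,X), (7,Y), (9,X), (9,Y), (10,X), (13,X), (15,X), (17,Y), (19,Y), (21,Y), (22,Y), (23,X), (26,X), (27,Y), (29,X)
ranks: 5->1, 6->2, 7->3, 9->4.5, 9->4.5, 10->6, 13->7, 15->8, 17->9, 19->10, 21->11, 22->12, 23->13, 26->14, 27->15, 29->16
Step 2: Rank sum for X: R1 = 2 + 4.5 + 6 + 7 + 8 + 13 + 14 + 16 = 70.5.
Step 3: U_X = R1 - n1(n1+1)/2 = 70.5 - 8*9/2 = 70.5 - 36 = 34.5.
       U_Y = n1*n2 - U_X = 64 - 34.5 = 29.5.
Step 4: Ties are present, so use the tie-corrected normal approximation (with continuity correction) for the p-value.
Step 5: p-value = 0.833514; compare to alpha = 0.1. fail to reject H0.

U_X = 34.5, p = 0.833514, fail to reject H0 at alpha = 0.1.


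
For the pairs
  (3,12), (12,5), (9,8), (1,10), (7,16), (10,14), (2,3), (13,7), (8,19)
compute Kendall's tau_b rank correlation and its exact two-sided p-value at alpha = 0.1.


Step 1: Enumerate the 36 unordered pairs (i,j) with i<j and classify each by sign(x_j-x_i) * sign(y_j-y_i).
  (1,2):dx=+9,dy=-7->D; (1,3):dx=+6,dy=-4->D; (1,4):dx=-2,dy=-2->C; (1,5):dx=+4,dy=+4->C
  (1,6):dx=+7,dy=+2->C; (1,7):dx=-1,dy=-9->C; (1,8):dx=+10,dy=-5->D; (1,9):dx=+5,dy=+7->C
  (2,3):dx=-3,dy=+3->D; (2,4):dx=-11,dy=+5->D; (2,5):dx=-5,dy=+11->D; (2,6):dx=-2,dy=+9->D
  (2,7):dx=-10,dy=-2->C; (2,8):dx=+1,dy=+2->C; (2,9):dx=-4,dy=+14->D; (3,4):dx=-8,dy=+2->D
  (3,5):dx=-2,dy=+8->D; (3,6):dx=+1,dy=+6->C; (3,7):dx=-7,dy=-5->C; (3,8):dx=+4,dy=-1->D
  (3,9):dx=-1,dy=+11->D; (4,5):dx=+6,dy=+6->C; (4,6):dx=+9,dy=+4->C; (4,7):dx=+1,dy=-7->D
  (4,8):dx=+12,dy=-3->D; (4,9):dx=+7,dy=+9->C; (5,6):dx=+3,dy=-2->D; (5,7):dx=-5,dy=-13->C
  (5,8):dx=+6,dy=-9->D; (5,9):dx=+1,dy=+3->C; (6,7):dx=-8,dy=-11->C; (6,8):dx=+3,dy=-7->D
  (6,9):dx=-2,dy=+5->D; (7,8):dx=+11,dy=+4->C; (7,9):dx=+6,dy=+16->C; (8,9):dx=-5,dy=+12->D
Step 2: C = 17, D = 19, total pairs = 36.
Step 3: tau = (C - D)/(n(n-1)/2) = (17 - 19)/36 = -0.055556.
Step 4: Exact two-sided p-value (enumerate n! = 362880 permutations of y under H0): p = 0.919455.
Step 5: alpha = 0.1. fail to reject H0.

tau_b = -0.0556 (C=17, D=19), p = 0.919455, fail to reject H0.


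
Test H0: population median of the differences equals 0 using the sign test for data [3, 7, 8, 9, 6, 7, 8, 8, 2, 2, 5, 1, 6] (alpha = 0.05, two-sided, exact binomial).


Step 1: Discard zero differences. Original n = 13; n_eff = number of nonzero differences = 13.
Nonzero differences (with sign): +3, +7, +8, +9, +6, +7, +8, +8, +2, +2, +5, +1, +6
Step 2: Count signs: positive = 13, negative = 0.
Step 3: Under H0: P(positive) = 0.5, so the number of positives S ~ Bin(13, 0.5).
Step 4: Two-sided exact p-value = sum of Bin(13,0.5) probabilities at or below the observed probability = 0.000244.
Step 5: alpha = 0.05. reject H0.

n_eff = 13, pos = 13, neg = 0, p = 0.000244, reject H0.


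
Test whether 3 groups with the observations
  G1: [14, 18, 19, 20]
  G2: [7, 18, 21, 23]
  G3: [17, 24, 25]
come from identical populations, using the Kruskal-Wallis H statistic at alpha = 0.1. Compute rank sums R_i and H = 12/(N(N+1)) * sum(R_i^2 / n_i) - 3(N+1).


Step 1: Combine all N = 11 observations and assign midranks.
sorted (value, group, rank): (7,G2,1), (14,G1,2), (17,G3,3), (18,G1,4.5), (18,G2,4.5), (19,G1,6), (20,G1,7), (21,G2,8), (23,G2,9), (24,G3,10), (25,G3,11)
Step 2: Sum ranks within each group.
R_1 = 19.5 (n_1 = 4)
R_2 = 22.5 (n_2 = 4)
R_3 = 24 (n_3 = 3)
Step 3: H = 12/(N(N+1)) * sum(R_i^2/n_i) - 3(N+1)
     = 12/(11*12) * (19.5^2/4 + 22.5^2/4 + 24^2/3) - 3*12
     = 0.090909 * 413.625 - 36
     = 1.602273.
Step 4: Ties present; correction factor C = 1 - 6/(11^3 - 11) = 0.995455. Corrected H = 1.602273 / 0.995455 = 1.609589.
Step 5: Under H0, H ~ chi^2(2); p-value = 0.447180.
Step 6: alpha = 0.1. fail to reject H0.

H = 1.6096, df = 2, p = 0.447180, fail to reject H0.


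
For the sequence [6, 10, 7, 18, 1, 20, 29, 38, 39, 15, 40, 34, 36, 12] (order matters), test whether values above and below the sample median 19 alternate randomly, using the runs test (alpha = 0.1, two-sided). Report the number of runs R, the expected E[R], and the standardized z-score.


Step 1: Compute median = 19; label A = above, B = below.
Labels in order: BBBBBAAAABAAAB  (n_A = 7, n_B = 7)
Step 2: Count runs R = 5.
Step 3: Under H0 (random ordering), E[R] = 2*n_A*n_B/(n_A+n_B) + 1 = 2*7*7/14 + 1 = 8.0000.
        Var[R] = 2*n_A*n_B*(2*n_A*n_B - n_A - n_B) / ((n_A+n_B)^2 * (n_A+n_B-1)) = 8232/2548 = 3.2308.
        SD[R] = 1.7974.
Step 4: Continuity-corrected z = (R + 0.5 - E[R]) / SD[R] = (5 + 0.5 - 8.0000) / 1.7974 = -1.3909.
Step 5: Two-sided p-value via normal approximation = 2*(1 - Phi(|z|)) = 0.164264.
Step 6: alpha = 0.1. fail to reject H0.

R = 5, z = -1.3909, p = 0.164264, fail to reject H0.


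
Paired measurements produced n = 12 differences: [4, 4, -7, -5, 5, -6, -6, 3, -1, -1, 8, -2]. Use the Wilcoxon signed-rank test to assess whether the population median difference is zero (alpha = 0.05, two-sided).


Step 1: Drop any zero differences (none here) and take |d_i|.
|d| = [4, 4, 7, 5, 5, 6, 6, 3, 1, 1, 8, 2]
Step 2: Midrank |d_i| (ties get averaged ranks).
ranks: |4|->5.5, |4|->5.5, |7|->11, |5|->7.5, |5|->7.5, |6|->9.5, |6|->9.5, |3|->4, |1|->1.5, |1|->1.5, |8|->12, |2|->3
Step 3: Attach original signs; sum ranks with positive sign and with negative sign.
W+ = 5.5 + 5.5 + 7.5 + 4 + 12 = 34.5
W- = 11 + 7.5 + 9.5 + 9.5 + 1.5 + 1.5 + 3 = 43.5
(Check: W+ + W- = 78 should equal n(n+1)/2 = 78.)
Step 4: Test statistic W = min(W+, W-) = 34.5.
Step 5: Ties in |d|, so use the tie-corrected normal approximation.
        E[W] = n(n+1)/4 = 12*13/4 = 39.
        Tie groups: |d|=1 (t=2), |d|=4 (t=2), |d|=5 (t=2), |d|=6 (t=2); sum(t^3 - t) = 24.
        Var[W] = n(n+1)(2n+1)/24 - sum(t^3-t)/48 = 3900/24 - 24/48 = 162.
        z = (W - E[W]) / sqrt(Var[W]) = (34.5 - 39) / 12.7279 = -0.3536.
        Two-sided p = 2*Phi(z) = 0.723674.
Step 6: alpha = 0.05. fail to reject H0.

W+ = 34.5, W- = 43.5, W = min = 34.5, p = 0.723674, fail to reject H0.


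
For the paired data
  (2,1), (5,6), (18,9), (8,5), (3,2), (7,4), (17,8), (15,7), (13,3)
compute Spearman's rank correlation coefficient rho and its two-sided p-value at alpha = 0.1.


Step 1: Rank x and y separately (midranks; no ties here).
rank(x): 2->1, 5->3, 18->9, 8->5, 3->2, 7->4, 17->8, 15->7, 13->6
rank(y): 1->1, 6->6, 9->9, 5->5, 2->2, 4->4, 8->8, 7->7, 3->3
Step 2: d_i = R_x(i) - R_y(i); compute d_i^2.
  (1-1)^2=0, (3-6)^2=9, (9-9)^2=0, (5-5)^2=0, (2-2)^2=0, (4-4)^2=0, (8-8)^2=0, (7-7)^2=0, (6-3)^2=9
sum(d^2) = 18.
Step 3: rho = 1 - 6*18 / (9*(9^2 - 1)) = 1 - 108/720 = 0.850000.
Step 4: Under H0, t = rho * sqrt((n-2)/(1-rho^2)) = 4.2691 ~ t(7).
Step 5: Two-sided p-value from the t-distribution with 7 df = 0.003705.
Step 6: alpha = 0.1. reject H0.

rho = 0.8500, p = 0.003705, reject H0 at alpha = 0.1.


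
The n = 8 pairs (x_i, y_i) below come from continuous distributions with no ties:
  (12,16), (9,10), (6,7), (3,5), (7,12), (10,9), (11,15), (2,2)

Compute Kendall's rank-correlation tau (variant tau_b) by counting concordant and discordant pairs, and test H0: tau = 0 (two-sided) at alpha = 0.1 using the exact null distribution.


Step 1: Enumerate the 28 unordered pairs (i,j) with i<j and classify each by sign(x_j-x_i) * sign(y_j-y_i).
  (1,2):dx=-3,dy=-6->C; (1,3):dx=-6,dy=-9->C; (1,4):dx=-9,dy=-11->C; (1,5):dx=-5,dy=-4->C
  (1,6):dx=-2,dy=-7->C; (1,7):dx=-1,dy=-1->C; (1,8):dx=-10,dy=-14->C; (2,3):dx=-3,dy=-3->C
  (2,4):dx=-6,dy=-5->C; (2,5):dx=-2,dy=+2->D; (2,6):dx=+1,dy=-1->D; (2,7):dx=+2,dy=+5->C
  (2,8):dx=-7,dy=-8->C; (3,4):dx=-3,dy=-2->C; (3,5):dx=+1,dy=+5->C; (3,6):dx=+4,dy=+2->C
  (3,7):dx=+5,dy=+8->C; (3,8):dx=-4,dy=-5->C; (4,5):dx=+4,dy=+7->C; (4,6):dx=+7,dy=+4->C
  (4,7):dx=+8,dy=+10->C; (4,8):dx=-1,dy=-3->C; (5,6):dx=+3,dy=-3->D; (5,7):dx=+4,dy=+3->C
  (5,8):dx=-5,dy=-10->C; (6,7):dx=+1,dy=+6->C; (6,8):dx=-8,dy=-7->C; (7,8):dx=-9,dy=-13->C
Step 2: C = 25, D = 3, total pairs = 28.
Step 3: tau = (C - D)/(n(n-1)/2) = (25 - 3)/28 = 0.785714.
Step 4: Exact two-sided p-value (enumerate n! = 40320 permutations of y under H0): p = 0.005506.
Step 5: alpha = 0.1. reject H0.

tau_b = 0.7857 (C=25, D=3), p = 0.005506, reject H0.


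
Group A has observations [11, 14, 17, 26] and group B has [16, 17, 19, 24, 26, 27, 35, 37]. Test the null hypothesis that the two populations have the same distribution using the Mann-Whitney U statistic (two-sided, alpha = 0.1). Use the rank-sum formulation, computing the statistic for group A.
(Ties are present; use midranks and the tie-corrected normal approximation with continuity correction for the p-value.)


Step 1: Combine and sort all 12 observations; assign midranks.
sorted (value, group): (11,X), (14,X), (16,Y), (17,X), (17,Y), (19,Y), (24,Y), (26,X), (26,Y), (27,Y), (35,Y), (37,Y)
ranks: 11->1, 14->2, 16->3, 17->4.5, 17->4.5, 19->6, 24->7, 26->8.5, 26->8.5, 27->10, 35->11, 37->12
Step 2: Rank sum for X: R1 = 1 + 2 + 4.5 + 8.5 = 16.
Step 3: U_X = R1 - n1(n1+1)/2 = 16 - 4*5/2 = 16 - 10 = 6.
       U_Y = n1*n2 - U_X = 32 - 6 = 26.
Step 4: Ties are present, so use the tie-corrected normal approximation (with continuity correction) for the p-value.
Step 5: p-value = 0.105412; compare to alpha = 0.1. fail to reject H0.

U_X = 6, p = 0.105412, fail to reject H0 at alpha = 0.1.


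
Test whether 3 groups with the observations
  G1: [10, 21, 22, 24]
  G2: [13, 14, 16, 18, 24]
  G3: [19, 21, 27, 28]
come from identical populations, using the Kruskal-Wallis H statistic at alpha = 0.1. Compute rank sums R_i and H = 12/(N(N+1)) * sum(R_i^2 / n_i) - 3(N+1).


Step 1: Combine all N = 13 observations and assign midranks.
sorted (value, group, rank): (10,G1,1), (13,G2,2), (14,G2,3), (16,G2,4), (18,G2,5), (19,G3,6), (21,G1,7.5), (21,G3,7.5), (22,G1,9), (24,G1,10.5), (24,G2,10.5), (27,G3,12), (28,G3,13)
Step 2: Sum ranks within each group.
R_1 = 28 (n_1 = 4)
R_2 = 24.5 (n_2 = 5)
R_3 = 38.5 (n_3 = 4)
Step 3: H = 12/(N(N+1)) * sum(R_i^2/n_i) - 3(N+1)
     = 12/(13*14) * (28^2/4 + 24.5^2/5 + 38.5^2/4) - 3*14
     = 0.065934 * 686.612 - 42
     = 3.271154.
Step 4: Ties present; correction factor C = 1 - 12/(13^3 - 13) = 0.994505. Corrected H = 3.271154 / 0.994505 = 3.289227.
Step 5: Under H0, H ~ chi^2(2); p-value = 0.193087.
Step 6: alpha = 0.1. fail to reject H0.

H = 3.2892, df = 2, p = 0.193087, fail to reject H0.


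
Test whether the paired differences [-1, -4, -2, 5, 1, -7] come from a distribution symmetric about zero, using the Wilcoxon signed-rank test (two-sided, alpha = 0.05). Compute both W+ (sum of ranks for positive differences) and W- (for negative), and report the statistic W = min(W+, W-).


Step 1: Drop any zero differences (none here) and take |d_i|.
|d| = [1, 4, 2, 5, 1, 7]
Step 2: Midrank |d_i| (ties get averaged ranks).
ranks: |1|->1.5, |4|->4, |2|->3, |5|->5, |1|->1.5, |7|->6
Step 3: Attach original signs; sum ranks with positive sign and with negative sign.
W+ = 5 + 1.5 = 6.5
W- = 1.5 + 4 + 3 + 6 = 14.5
(Check: W+ + W- = 21 should equal n(n+1)/2 = 21.)
Step 4: Test statistic W = min(W+, W-) = 6.5.
Step 5: Ties in |d|, so use the tie-corrected normal approximation.
        E[W] = n(n+1)/4 = 6*7/4 = 10.5.
        Tie groups: |d|=1 (t=2); sum(t^3 - t) = 6.
        Var[W] = n(n+1)(2n+1)/24 - sum(t^3-t)/48 = 546/24 - 6/48 = 22.625.
        z = (W - E[W]) / sqrt(Var[W]) = (6.5 - 10.5) / 4.7566 = -0.8409.
        Two-sided p = 2*Phi(z) = 0.400381.
Step 6: alpha = 0.05. fail to reject H0.

W+ = 6.5, W- = 14.5, W = min = 6.5, p = 0.400381, fail to reject H0.


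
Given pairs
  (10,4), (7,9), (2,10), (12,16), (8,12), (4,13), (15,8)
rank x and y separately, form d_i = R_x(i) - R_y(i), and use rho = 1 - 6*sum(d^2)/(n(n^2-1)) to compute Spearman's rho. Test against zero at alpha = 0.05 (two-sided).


Step 1: Rank x and y separately (midranks; no ties here).
rank(x): 10->5, 7->3, 2->1, 12->6, 8->4, 4->2, 15->7
rank(y): 4->1, 9->3, 10->4, 16->7, 12->5, 13->6, 8->2
Step 2: d_i = R_x(i) - R_y(i); compute d_i^2.
  (5-1)^2=16, (3-3)^2=0, (1-4)^2=9, (6-7)^2=1, (4-5)^2=1, (2-6)^2=16, (7-2)^2=25
sum(d^2) = 68.
Step 3: rho = 1 - 6*68 / (7*(7^2 - 1)) = 1 - 408/336 = -0.214286.
Step 4: Under H0, t = rho * sqrt((n-2)/(1-rho^2)) = -0.4906 ~ t(5).
Step 5: Two-sided p-value from the t-distribution with 5 df = 0.644512.
Step 6: alpha = 0.05. fail to reject H0.

rho = -0.2143, p = 0.644512, fail to reject H0 at alpha = 0.05.


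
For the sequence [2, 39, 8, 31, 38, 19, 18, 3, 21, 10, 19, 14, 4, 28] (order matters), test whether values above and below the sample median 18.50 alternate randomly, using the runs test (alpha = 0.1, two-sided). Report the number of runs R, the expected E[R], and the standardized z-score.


Step 1: Compute median = 18.50; label A = above, B = below.
Labels in order: BABAAABBABABBA  (n_A = 7, n_B = 7)
Step 2: Count runs R = 10.
Step 3: Under H0 (random ordering), E[R] = 2*n_A*n_B/(n_A+n_B) + 1 = 2*7*7/14 + 1 = 8.0000.
        Var[R] = 2*n_A*n_B*(2*n_A*n_B - n_A - n_B) / ((n_A+n_B)^2 * (n_A+n_B-1)) = 8232/2548 = 3.2308.
        SD[R] = 1.7974.
Step 4: Continuity-corrected z = (R - 0.5 - E[R]) / SD[R] = (10 - 0.5 - 8.0000) / 1.7974 = 0.8345.
Step 5: Two-sided p-value via normal approximation = 2*(1 - Phi(|z|)) = 0.403986.
Step 6: alpha = 0.1. fail to reject H0.

R = 10, z = 0.8345, p = 0.403986, fail to reject H0.


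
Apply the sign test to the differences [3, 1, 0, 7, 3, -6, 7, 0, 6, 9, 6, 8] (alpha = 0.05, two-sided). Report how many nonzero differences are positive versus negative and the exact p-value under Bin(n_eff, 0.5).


Step 1: Discard zero differences. Original n = 12; n_eff = number of nonzero differences = 10.
Nonzero differences (with sign): +3, +1, +7, +3, -6, +7, +6, +9, +6, +8
Step 2: Count signs: positive = 9, negative = 1.
Step 3: Under H0: P(positive) = 0.5, so the number of positives S ~ Bin(10, 0.5).
Step 4: Two-sided exact p-value = sum of Bin(10,0.5) probabilities at or below the observed probability = 0.021484.
Step 5: alpha = 0.05. reject H0.

n_eff = 10, pos = 9, neg = 1, p = 0.021484, reject H0.


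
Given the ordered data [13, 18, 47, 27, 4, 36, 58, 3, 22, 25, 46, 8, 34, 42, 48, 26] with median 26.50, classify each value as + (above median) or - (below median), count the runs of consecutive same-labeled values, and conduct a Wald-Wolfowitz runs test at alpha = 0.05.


Step 1: Compute median = 26.50; label A = above, B = below.
Labels in order: BBAABAABBBABAAAB  (n_A = 8, n_B = 8)
Step 2: Count runs R = 9.
Step 3: Under H0 (random ordering), E[R] = 2*n_A*n_B/(n_A+n_B) + 1 = 2*8*8/16 + 1 = 9.0000.
        Var[R] = 2*n_A*n_B*(2*n_A*n_B - n_A - n_B) / ((n_A+n_B)^2 * (n_A+n_B-1)) = 14336/3840 = 3.7333.
        SD[R] = 1.9322.
Step 4: R = E[R], so z = 0 with no continuity correction.
Step 5: Two-sided p-value via normal approximation = 2*(1 - Phi(|z|)) = 1.000000.
Step 6: alpha = 0.05. fail to reject H0.

R = 9, z = 0.0000, p = 1.000000, fail to reject H0.
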